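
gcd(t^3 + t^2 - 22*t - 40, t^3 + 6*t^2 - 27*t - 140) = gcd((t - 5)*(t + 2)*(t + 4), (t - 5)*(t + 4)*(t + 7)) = t^2 - t - 20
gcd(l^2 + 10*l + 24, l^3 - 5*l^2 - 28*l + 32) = l + 4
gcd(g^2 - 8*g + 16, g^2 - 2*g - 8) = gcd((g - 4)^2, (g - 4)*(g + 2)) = g - 4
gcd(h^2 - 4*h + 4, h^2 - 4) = h - 2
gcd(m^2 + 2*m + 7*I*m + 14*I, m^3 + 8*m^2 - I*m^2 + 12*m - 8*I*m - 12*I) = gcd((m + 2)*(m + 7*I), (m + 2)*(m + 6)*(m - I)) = m + 2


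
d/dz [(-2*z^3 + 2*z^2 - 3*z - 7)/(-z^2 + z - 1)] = (2*z^4 - 4*z^3 + 5*z^2 - 18*z + 10)/(z^4 - 2*z^3 + 3*z^2 - 2*z + 1)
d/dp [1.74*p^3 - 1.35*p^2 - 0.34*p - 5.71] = 5.22*p^2 - 2.7*p - 0.34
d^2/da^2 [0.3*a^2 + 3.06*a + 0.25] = 0.600000000000000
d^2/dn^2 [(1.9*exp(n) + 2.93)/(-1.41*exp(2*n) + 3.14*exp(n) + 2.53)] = (-3.77739*exp(4*n) - 31.712592*exp(3*n) - 1.75037399999999*exp(2*n) - 55.603404*exp(n) + 11.114796)*exp(n)/(2.803221*exp(6*n) - 18.727902*exp(5*n) + 26.616429*exp(4*n) + 36.248788*exp(3*n) - 47.758557*exp(2*n) - 60.296478*exp(n) - 16.194277)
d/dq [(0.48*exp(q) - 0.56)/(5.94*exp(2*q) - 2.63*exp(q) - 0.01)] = (-2.8512*exp(2*q) + 6.6528*exp(q) - 1.4776)*exp(q)/(35.2836*exp(4*q) - 31.2444*exp(3*q) + 6.7981*exp(2*q) + 0.0526*exp(q) + 0.0001)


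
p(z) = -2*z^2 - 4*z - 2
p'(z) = -4*z - 4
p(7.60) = -147.92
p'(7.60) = -34.40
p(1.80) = -15.68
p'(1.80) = -11.20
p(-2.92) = -7.37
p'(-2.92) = 7.68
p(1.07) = -8.57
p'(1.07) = -8.28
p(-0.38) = -0.77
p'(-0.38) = -2.48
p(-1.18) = -0.06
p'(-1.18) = 0.72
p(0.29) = -3.33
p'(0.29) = -5.16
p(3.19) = -35.11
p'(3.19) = -16.76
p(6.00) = -98.00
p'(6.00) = -28.00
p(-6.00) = -50.00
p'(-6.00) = 20.00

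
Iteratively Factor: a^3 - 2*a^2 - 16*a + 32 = (a - 4)*(a^2 + 2*a - 8) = (a - 4)*(a - 2)*(a + 4)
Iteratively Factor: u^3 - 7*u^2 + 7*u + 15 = (u + 1)*(u^2 - 8*u + 15) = (u - 3)*(u + 1)*(u - 5)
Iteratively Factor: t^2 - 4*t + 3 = (t - 3)*(t - 1)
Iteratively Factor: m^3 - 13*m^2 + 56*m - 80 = (m - 4)*(m^2 - 9*m + 20) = (m - 5)*(m - 4)*(m - 4)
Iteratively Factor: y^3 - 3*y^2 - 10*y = (y)*(y^2 - 3*y - 10) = y*(y - 5)*(y + 2)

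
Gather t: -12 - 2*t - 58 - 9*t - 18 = -11*t - 88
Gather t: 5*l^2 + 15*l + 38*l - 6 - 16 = 5*l^2 + 53*l - 22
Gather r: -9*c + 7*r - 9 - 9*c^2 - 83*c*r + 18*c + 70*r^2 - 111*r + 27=-9*c^2 + 9*c + 70*r^2 + r*(-83*c - 104) + 18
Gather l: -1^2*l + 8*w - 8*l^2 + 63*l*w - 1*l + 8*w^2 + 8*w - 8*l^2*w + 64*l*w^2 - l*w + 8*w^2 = l^2*(-8*w - 8) + l*(64*w^2 + 62*w - 2) + 16*w^2 + 16*w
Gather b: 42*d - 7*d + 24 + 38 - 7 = 35*d + 55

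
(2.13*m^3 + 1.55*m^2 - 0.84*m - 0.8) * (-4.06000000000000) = -8.6478*m^3 - 6.293*m^2 + 3.4104*m + 3.248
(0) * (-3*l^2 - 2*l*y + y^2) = 0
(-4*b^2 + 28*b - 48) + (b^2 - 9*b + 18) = -3*b^2 + 19*b - 30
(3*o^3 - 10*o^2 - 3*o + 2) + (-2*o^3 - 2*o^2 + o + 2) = o^3 - 12*o^2 - 2*o + 4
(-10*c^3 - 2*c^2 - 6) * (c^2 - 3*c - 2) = -10*c^5 + 28*c^4 + 26*c^3 - 2*c^2 + 18*c + 12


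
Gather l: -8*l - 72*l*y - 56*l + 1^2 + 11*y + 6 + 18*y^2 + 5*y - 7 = l*(-72*y - 64) + 18*y^2 + 16*y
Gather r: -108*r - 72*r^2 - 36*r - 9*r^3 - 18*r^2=-9*r^3 - 90*r^2 - 144*r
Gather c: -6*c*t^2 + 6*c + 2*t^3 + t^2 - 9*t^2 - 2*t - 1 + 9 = c*(6 - 6*t^2) + 2*t^3 - 8*t^2 - 2*t + 8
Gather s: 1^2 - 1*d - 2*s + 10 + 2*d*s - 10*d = -11*d + s*(2*d - 2) + 11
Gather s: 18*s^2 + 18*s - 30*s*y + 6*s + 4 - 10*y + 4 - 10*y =18*s^2 + s*(24 - 30*y) - 20*y + 8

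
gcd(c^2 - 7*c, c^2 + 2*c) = c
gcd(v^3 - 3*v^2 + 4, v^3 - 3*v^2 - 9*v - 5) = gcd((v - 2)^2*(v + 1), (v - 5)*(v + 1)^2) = v + 1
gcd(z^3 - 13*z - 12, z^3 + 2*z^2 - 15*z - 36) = z^2 - z - 12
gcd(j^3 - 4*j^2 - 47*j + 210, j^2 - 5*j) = j - 5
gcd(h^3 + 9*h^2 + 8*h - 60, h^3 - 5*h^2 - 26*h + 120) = h + 5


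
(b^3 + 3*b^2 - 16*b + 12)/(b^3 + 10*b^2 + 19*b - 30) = (b - 2)/(b + 5)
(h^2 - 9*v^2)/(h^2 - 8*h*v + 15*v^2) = (-h - 3*v)/(-h + 5*v)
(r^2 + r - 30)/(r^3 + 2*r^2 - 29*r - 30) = 1/(r + 1)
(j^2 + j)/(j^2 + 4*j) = (j + 1)/(j + 4)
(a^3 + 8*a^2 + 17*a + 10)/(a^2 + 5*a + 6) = (a^2 + 6*a + 5)/(a + 3)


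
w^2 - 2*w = w*(w - 2)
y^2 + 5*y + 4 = (y + 1)*(y + 4)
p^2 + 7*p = p*(p + 7)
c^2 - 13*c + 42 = (c - 7)*(c - 6)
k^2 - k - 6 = (k - 3)*(k + 2)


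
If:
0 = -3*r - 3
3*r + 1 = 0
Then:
No Solution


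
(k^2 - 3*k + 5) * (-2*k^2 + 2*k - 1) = -2*k^4 + 8*k^3 - 17*k^2 + 13*k - 5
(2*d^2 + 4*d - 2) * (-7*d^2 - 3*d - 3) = -14*d^4 - 34*d^3 - 4*d^2 - 6*d + 6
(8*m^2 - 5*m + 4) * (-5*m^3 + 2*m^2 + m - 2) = -40*m^5 + 41*m^4 - 22*m^3 - 13*m^2 + 14*m - 8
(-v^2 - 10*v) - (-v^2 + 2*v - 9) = 9 - 12*v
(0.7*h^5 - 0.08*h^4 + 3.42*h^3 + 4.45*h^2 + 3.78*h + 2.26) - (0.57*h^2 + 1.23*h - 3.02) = 0.7*h^5 - 0.08*h^4 + 3.42*h^3 + 3.88*h^2 + 2.55*h + 5.28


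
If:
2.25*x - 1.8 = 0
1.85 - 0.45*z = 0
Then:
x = 0.80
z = 4.11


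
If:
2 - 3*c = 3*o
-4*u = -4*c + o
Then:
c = 4*u/5 + 2/15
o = 8/15 - 4*u/5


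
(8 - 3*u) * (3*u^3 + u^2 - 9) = -9*u^4 + 21*u^3 + 8*u^2 + 27*u - 72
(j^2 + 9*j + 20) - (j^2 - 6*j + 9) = 15*j + 11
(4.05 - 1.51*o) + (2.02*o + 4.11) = 0.51*o + 8.16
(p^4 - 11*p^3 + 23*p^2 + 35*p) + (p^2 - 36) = p^4 - 11*p^3 + 24*p^2 + 35*p - 36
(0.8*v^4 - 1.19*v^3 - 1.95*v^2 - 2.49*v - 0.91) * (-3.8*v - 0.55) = -3.04*v^5 + 4.082*v^4 + 8.0645*v^3 + 10.5345*v^2 + 4.8275*v + 0.5005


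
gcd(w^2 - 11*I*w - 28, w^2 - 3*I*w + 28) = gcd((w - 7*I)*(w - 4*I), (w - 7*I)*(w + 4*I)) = w - 7*I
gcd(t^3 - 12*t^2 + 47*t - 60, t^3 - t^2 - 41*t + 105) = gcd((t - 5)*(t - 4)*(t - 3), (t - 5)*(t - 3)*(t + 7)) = t^2 - 8*t + 15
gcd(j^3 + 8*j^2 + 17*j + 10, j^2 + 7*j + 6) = j + 1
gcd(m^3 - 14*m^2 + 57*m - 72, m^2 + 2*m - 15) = m - 3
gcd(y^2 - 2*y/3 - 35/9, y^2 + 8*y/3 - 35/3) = y - 7/3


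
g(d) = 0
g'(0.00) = 0.00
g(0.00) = 0.00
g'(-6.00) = 0.00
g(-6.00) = 0.00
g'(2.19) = 0.00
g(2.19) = 0.00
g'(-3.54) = 0.00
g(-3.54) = 0.00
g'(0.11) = 0.00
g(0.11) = 0.00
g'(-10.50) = 0.00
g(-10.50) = 0.00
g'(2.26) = 0.00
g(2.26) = 0.00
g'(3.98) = 0.00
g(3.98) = 0.00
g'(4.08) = 0.00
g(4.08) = 0.00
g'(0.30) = 0.00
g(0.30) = 0.00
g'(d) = 0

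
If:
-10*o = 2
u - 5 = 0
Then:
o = -1/5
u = 5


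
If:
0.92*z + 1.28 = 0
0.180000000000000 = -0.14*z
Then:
No Solution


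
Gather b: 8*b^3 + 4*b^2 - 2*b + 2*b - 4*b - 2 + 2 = 8*b^3 + 4*b^2 - 4*b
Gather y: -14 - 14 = -28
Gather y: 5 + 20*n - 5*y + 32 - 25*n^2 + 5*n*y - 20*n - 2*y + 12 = -25*n^2 + y*(5*n - 7) + 49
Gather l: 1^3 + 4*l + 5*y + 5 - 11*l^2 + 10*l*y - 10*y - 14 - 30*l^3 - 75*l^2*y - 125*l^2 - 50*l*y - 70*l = -30*l^3 + l^2*(-75*y - 136) + l*(-40*y - 66) - 5*y - 8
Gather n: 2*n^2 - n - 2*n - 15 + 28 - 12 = 2*n^2 - 3*n + 1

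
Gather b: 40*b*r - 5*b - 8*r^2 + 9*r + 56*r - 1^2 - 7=b*(40*r - 5) - 8*r^2 + 65*r - 8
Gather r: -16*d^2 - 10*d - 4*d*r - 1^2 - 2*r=-16*d^2 - 10*d + r*(-4*d - 2) - 1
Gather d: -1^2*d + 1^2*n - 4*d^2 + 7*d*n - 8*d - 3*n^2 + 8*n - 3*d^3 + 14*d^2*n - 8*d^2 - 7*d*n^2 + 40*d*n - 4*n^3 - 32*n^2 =-3*d^3 + d^2*(14*n - 12) + d*(-7*n^2 + 47*n - 9) - 4*n^3 - 35*n^2 + 9*n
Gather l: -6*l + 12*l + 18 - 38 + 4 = 6*l - 16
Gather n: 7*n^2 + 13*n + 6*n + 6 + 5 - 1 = 7*n^2 + 19*n + 10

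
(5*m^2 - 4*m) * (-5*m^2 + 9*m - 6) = -25*m^4 + 65*m^3 - 66*m^2 + 24*m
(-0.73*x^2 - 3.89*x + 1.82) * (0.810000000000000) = -0.5913*x^2 - 3.1509*x + 1.4742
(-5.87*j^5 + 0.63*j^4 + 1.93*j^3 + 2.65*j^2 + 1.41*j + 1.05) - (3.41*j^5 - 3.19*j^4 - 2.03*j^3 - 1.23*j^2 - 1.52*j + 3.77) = -9.28*j^5 + 3.82*j^4 + 3.96*j^3 + 3.88*j^2 + 2.93*j - 2.72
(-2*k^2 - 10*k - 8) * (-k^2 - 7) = 2*k^4 + 10*k^3 + 22*k^2 + 70*k + 56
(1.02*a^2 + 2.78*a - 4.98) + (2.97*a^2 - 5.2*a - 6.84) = 3.99*a^2 - 2.42*a - 11.82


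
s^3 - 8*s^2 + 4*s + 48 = (s - 6)*(s - 4)*(s + 2)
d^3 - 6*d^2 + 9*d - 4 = (d - 4)*(d - 1)^2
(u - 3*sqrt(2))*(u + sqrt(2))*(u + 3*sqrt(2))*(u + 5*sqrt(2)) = u^4 + 6*sqrt(2)*u^3 - 8*u^2 - 108*sqrt(2)*u - 180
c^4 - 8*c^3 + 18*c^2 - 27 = (c - 3)^3*(c + 1)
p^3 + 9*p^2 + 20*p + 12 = (p + 1)*(p + 2)*(p + 6)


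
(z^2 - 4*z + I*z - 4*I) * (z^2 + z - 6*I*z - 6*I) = z^4 - 3*z^3 - 5*I*z^3 + 2*z^2 + 15*I*z^2 - 18*z + 20*I*z - 24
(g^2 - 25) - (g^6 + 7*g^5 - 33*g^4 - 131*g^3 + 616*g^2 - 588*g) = -g^6 - 7*g^5 + 33*g^4 + 131*g^3 - 615*g^2 + 588*g - 25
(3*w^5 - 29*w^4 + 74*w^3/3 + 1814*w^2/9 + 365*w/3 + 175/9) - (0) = 3*w^5 - 29*w^4 + 74*w^3/3 + 1814*w^2/9 + 365*w/3 + 175/9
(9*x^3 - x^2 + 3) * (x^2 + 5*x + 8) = 9*x^5 + 44*x^4 + 67*x^3 - 5*x^2 + 15*x + 24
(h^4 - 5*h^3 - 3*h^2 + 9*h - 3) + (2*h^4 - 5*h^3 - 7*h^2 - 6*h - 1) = 3*h^4 - 10*h^3 - 10*h^2 + 3*h - 4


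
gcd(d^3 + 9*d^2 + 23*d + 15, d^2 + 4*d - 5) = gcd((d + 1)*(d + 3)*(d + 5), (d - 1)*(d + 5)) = d + 5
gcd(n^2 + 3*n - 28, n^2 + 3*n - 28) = n^2 + 3*n - 28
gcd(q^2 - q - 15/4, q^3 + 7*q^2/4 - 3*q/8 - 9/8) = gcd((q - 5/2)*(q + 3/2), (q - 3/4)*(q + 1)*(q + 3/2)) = q + 3/2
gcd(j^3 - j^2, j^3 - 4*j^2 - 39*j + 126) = 1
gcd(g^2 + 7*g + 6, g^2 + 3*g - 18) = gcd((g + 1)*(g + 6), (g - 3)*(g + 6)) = g + 6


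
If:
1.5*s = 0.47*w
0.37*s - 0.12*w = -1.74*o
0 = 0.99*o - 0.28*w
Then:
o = 0.00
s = 0.00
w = 0.00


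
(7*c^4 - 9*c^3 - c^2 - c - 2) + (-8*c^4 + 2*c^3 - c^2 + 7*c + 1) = -c^4 - 7*c^3 - 2*c^2 + 6*c - 1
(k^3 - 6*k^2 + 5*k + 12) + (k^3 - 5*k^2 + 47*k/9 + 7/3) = 2*k^3 - 11*k^2 + 92*k/9 + 43/3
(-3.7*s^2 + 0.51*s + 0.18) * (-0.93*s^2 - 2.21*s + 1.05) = 3.441*s^4 + 7.7027*s^3 - 5.1795*s^2 + 0.1377*s + 0.189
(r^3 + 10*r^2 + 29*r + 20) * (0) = 0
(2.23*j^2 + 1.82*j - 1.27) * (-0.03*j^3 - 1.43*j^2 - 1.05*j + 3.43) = -0.0669*j^5 - 3.2435*j^4 - 4.906*j^3 + 7.554*j^2 + 7.5761*j - 4.3561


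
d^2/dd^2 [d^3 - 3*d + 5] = 6*d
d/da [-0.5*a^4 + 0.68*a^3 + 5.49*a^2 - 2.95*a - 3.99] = -2.0*a^3 + 2.04*a^2 + 10.98*a - 2.95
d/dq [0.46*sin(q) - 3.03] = 0.46*cos(q)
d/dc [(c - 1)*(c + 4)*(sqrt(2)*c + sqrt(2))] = sqrt(2)*(3*c^2 + 8*c - 1)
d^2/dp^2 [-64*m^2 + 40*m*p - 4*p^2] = -8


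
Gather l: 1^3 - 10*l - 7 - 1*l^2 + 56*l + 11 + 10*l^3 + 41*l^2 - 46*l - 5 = 10*l^3 + 40*l^2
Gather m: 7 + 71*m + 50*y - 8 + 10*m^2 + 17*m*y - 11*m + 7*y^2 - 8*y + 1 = 10*m^2 + m*(17*y + 60) + 7*y^2 + 42*y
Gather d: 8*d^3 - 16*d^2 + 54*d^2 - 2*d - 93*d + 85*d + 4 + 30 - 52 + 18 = 8*d^3 + 38*d^2 - 10*d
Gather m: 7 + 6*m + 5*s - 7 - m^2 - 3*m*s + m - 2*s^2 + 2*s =-m^2 + m*(7 - 3*s) - 2*s^2 + 7*s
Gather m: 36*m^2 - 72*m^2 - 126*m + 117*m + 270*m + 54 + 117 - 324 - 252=-36*m^2 + 261*m - 405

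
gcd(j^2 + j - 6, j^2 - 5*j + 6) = j - 2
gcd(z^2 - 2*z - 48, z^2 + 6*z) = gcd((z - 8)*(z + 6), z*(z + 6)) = z + 6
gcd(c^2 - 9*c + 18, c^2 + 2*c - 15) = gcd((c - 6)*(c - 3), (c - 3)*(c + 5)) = c - 3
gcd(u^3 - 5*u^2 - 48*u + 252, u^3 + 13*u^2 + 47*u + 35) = u + 7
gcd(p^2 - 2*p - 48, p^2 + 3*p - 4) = 1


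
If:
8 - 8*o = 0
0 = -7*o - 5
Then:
No Solution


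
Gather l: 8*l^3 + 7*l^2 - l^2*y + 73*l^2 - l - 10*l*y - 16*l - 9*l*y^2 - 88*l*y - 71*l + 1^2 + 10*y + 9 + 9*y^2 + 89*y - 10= 8*l^3 + l^2*(80 - y) + l*(-9*y^2 - 98*y - 88) + 9*y^2 + 99*y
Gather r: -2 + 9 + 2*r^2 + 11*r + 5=2*r^2 + 11*r + 12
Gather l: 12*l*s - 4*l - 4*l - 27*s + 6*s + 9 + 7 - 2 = l*(12*s - 8) - 21*s + 14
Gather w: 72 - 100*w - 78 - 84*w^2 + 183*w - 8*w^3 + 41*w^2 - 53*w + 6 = -8*w^3 - 43*w^2 + 30*w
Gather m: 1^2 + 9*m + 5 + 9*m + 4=18*m + 10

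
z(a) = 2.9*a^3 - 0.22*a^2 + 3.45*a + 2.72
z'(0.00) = 3.45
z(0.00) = 2.72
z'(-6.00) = 319.29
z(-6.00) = -652.30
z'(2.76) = 68.51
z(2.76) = 71.54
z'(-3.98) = 143.01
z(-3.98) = -197.33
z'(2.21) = 44.97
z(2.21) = 40.57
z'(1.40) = 19.89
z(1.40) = 15.08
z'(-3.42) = 106.71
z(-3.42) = -127.66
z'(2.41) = 52.92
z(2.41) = 50.35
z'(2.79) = 69.94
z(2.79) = 73.61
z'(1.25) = 16.49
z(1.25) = 12.35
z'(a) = 8.7*a^2 - 0.44*a + 3.45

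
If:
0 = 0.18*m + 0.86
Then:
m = -4.78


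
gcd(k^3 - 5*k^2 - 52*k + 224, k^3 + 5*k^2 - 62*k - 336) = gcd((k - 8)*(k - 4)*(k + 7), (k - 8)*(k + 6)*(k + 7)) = k^2 - k - 56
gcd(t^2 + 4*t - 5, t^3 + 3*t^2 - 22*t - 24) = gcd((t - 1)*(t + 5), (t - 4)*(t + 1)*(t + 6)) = 1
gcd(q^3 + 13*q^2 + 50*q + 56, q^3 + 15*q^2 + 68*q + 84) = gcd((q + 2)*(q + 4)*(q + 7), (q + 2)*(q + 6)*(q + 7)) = q^2 + 9*q + 14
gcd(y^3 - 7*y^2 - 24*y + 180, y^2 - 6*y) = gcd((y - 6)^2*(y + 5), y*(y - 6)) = y - 6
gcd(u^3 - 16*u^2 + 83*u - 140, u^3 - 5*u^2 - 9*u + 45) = u - 5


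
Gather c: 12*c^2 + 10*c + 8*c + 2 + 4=12*c^2 + 18*c + 6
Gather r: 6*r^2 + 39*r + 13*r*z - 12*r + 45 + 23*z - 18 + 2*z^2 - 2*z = 6*r^2 + r*(13*z + 27) + 2*z^2 + 21*z + 27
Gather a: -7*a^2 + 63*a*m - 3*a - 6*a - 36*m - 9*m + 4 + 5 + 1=-7*a^2 + a*(63*m - 9) - 45*m + 10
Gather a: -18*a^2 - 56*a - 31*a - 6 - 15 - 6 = -18*a^2 - 87*a - 27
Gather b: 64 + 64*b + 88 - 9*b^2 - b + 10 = -9*b^2 + 63*b + 162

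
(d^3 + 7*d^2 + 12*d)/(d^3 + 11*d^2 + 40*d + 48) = d/(d + 4)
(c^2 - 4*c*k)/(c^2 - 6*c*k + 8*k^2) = c/(c - 2*k)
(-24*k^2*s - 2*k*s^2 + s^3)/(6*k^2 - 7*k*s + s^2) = s*(4*k + s)/(-k + s)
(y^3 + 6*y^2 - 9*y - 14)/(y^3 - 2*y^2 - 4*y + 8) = (y^2 + 8*y + 7)/(y^2 - 4)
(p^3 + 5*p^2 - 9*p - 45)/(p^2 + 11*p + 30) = (p^2 - 9)/(p + 6)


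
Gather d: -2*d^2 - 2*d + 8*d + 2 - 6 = -2*d^2 + 6*d - 4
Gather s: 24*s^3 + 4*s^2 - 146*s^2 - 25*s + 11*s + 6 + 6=24*s^3 - 142*s^2 - 14*s + 12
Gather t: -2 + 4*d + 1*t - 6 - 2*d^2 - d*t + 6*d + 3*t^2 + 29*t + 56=-2*d^2 + 10*d + 3*t^2 + t*(30 - d) + 48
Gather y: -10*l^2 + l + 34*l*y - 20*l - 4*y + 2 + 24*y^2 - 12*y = -10*l^2 - 19*l + 24*y^2 + y*(34*l - 16) + 2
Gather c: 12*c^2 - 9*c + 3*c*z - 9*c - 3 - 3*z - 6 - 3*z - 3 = 12*c^2 + c*(3*z - 18) - 6*z - 12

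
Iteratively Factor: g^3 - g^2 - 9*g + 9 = (g + 3)*(g^2 - 4*g + 3) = (g - 1)*(g + 3)*(g - 3)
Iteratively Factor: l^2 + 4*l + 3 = (l + 1)*(l + 3)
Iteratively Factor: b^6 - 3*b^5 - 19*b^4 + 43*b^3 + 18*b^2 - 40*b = (b - 1)*(b^5 - 2*b^4 - 21*b^3 + 22*b^2 + 40*b) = (b - 1)*(b + 1)*(b^4 - 3*b^3 - 18*b^2 + 40*b) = (b - 5)*(b - 1)*(b + 1)*(b^3 + 2*b^2 - 8*b) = (b - 5)*(b - 2)*(b - 1)*(b + 1)*(b^2 + 4*b) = (b - 5)*(b - 2)*(b - 1)*(b + 1)*(b + 4)*(b)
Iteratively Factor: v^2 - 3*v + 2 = (v - 2)*(v - 1)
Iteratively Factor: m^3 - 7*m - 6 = (m + 1)*(m^2 - m - 6) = (m - 3)*(m + 1)*(m + 2)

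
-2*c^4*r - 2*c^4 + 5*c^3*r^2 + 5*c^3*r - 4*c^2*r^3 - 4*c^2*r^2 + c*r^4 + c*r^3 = (-2*c + r)*(-c + r)^2*(c*r + c)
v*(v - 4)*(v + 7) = v^3 + 3*v^2 - 28*v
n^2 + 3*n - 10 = (n - 2)*(n + 5)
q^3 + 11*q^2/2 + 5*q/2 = q*(q + 1/2)*(q + 5)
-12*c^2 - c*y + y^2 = (-4*c + y)*(3*c + y)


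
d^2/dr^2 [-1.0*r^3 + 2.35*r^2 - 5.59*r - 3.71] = 4.7 - 6.0*r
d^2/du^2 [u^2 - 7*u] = 2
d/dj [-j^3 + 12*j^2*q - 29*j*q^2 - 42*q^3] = -3*j^2 + 24*j*q - 29*q^2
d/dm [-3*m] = -3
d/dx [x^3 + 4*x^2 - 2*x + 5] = 3*x^2 + 8*x - 2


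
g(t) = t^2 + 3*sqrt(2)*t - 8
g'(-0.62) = 3.00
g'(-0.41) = 3.42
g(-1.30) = -11.83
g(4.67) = 33.62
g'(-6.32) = -8.40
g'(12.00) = 28.24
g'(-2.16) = -0.08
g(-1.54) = -12.16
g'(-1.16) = 1.92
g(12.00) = 186.91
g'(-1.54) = 1.16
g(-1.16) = -11.58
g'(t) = 2*t + 3*sqrt(2)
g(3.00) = 13.73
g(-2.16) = -12.50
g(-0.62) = -10.25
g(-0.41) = -9.57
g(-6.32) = 5.13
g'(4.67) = 13.58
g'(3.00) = 10.24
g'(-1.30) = 1.64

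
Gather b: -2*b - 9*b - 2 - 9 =-11*b - 11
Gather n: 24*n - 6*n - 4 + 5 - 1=18*n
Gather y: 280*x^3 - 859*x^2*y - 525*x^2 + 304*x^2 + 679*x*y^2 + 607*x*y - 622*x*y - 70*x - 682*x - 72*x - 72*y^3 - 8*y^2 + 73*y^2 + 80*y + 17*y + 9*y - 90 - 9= 280*x^3 - 221*x^2 - 824*x - 72*y^3 + y^2*(679*x + 65) + y*(-859*x^2 - 15*x + 106) - 99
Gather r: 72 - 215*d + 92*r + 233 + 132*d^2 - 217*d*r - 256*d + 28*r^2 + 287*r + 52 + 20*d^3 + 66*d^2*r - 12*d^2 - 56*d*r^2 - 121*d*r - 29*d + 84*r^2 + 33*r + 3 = 20*d^3 + 120*d^2 - 500*d + r^2*(112 - 56*d) + r*(66*d^2 - 338*d + 412) + 360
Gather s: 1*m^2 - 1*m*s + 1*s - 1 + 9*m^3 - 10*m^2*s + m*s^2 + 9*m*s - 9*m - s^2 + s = 9*m^3 + m^2 - 9*m + s^2*(m - 1) + s*(-10*m^2 + 8*m + 2) - 1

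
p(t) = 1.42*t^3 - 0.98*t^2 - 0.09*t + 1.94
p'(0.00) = -0.09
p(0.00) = 1.94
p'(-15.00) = 987.81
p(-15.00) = -5009.71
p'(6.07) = 144.97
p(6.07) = 282.87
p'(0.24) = -0.32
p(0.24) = 1.88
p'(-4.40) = 91.01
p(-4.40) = -137.60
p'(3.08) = 34.29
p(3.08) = 33.86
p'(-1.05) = 6.66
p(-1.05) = -0.69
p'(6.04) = 143.48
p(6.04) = 278.54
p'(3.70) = 50.98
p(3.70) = 60.12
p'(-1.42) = 11.28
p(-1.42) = -3.97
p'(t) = 4.26*t^2 - 1.96*t - 0.09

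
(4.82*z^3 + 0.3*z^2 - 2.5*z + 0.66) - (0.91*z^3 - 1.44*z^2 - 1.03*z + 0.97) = 3.91*z^3 + 1.74*z^2 - 1.47*z - 0.31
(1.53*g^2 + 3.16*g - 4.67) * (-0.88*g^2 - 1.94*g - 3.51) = -1.3464*g^4 - 5.749*g^3 - 7.3911*g^2 - 2.0318*g + 16.3917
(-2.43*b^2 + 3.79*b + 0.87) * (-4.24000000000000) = 10.3032*b^2 - 16.0696*b - 3.6888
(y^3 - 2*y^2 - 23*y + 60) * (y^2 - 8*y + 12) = y^5 - 10*y^4 + 5*y^3 + 220*y^2 - 756*y + 720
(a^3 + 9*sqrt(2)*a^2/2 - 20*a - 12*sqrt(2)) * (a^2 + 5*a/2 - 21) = a^5 + 5*a^4/2 + 9*sqrt(2)*a^4/2 - 41*a^3 + 45*sqrt(2)*a^3/4 - 213*sqrt(2)*a^2/2 - 50*a^2 - 30*sqrt(2)*a + 420*a + 252*sqrt(2)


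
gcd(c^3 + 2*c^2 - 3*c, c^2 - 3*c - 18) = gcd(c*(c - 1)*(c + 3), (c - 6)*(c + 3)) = c + 3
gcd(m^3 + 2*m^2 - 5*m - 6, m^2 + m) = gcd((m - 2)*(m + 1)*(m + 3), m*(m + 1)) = m + 1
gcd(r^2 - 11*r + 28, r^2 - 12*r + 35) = r - 7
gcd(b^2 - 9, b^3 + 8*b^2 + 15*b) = b + 3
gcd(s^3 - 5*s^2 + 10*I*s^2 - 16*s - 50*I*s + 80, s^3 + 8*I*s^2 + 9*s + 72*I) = s + 8*I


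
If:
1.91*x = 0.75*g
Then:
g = 2.54666666666667*x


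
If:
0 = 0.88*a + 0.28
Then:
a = -0.32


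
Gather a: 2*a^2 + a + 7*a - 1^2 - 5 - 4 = 2*a^2 + 8*a - 10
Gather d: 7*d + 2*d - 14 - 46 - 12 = 9*d - 72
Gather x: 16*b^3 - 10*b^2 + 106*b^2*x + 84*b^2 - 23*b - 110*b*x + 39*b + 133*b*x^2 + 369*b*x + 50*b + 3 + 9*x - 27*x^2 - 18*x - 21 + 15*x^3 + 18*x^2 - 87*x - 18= 16*b^3 + 74*b^2 + 66*b + 15*x^3 + x^2*(133*b - 9) + x*(106*b^2 + 259*b - 96) - 36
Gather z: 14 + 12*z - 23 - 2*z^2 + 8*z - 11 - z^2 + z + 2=-3*z^2 + 21*z - 18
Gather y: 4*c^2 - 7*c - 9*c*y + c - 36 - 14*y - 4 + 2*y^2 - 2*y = 4*c^2 - 6*c + 2*y^2 + y*(-9*c - 16) - 40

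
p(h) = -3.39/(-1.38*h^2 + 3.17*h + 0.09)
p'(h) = -3.39*(2.76*h - 3.17)/(-1.38*h^2 + 3.17*h + 0.09)^2 = (10.7463 - 9.3564*h)/(-1.38*h^2 + 3.17*h + 0.09)^2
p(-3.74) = 0.11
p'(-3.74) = 0.05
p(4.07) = 0.34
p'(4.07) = -0.28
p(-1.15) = 0.63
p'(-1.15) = 0.74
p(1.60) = -2.08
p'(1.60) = -1.59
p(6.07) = 0.11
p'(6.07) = -0.05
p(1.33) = -1.82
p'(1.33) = -0.49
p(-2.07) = 0.27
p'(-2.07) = 0.20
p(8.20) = 0.05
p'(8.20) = -0.01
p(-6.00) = 0.05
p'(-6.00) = 0.01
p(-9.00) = 0.02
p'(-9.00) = 0.00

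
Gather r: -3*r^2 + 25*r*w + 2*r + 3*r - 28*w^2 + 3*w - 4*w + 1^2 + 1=-3*r^2 + r*(25*w + 5) - 28*w^2 - w + 2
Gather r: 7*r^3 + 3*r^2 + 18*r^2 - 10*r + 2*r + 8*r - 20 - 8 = 7*r^3 + 21*r^2 - 28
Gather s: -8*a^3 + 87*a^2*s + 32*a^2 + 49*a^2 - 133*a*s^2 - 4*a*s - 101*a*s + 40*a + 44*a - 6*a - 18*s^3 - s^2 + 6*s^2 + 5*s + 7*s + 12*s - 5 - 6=-8*a^3 + 81*a^2 + 78*a - 18*s^3 + s^2*(5 - 133*a) + s*(87*a^2 - 105*a + 24) - 11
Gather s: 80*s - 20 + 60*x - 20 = 80*s + 60*x - 40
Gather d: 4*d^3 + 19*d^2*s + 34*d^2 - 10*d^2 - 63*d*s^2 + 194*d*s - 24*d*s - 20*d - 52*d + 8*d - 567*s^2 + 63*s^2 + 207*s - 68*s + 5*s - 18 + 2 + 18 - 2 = 4*d^3 + d^2*(19*s + 24) + d*(-63*s^2 + 170*s - 64) - 504*s^2 + 144*s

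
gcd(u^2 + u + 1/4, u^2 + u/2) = u + 1/2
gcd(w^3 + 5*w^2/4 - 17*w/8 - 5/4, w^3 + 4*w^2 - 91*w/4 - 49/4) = w + 1/2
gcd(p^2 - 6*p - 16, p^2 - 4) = p + 2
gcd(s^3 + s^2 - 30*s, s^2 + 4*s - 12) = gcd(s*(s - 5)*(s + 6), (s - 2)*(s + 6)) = s + 6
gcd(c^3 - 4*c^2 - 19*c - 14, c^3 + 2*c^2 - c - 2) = c^2 + 3*c + 2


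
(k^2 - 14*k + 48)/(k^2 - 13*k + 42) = (k - 8)/(k - 7)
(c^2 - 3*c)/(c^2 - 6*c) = (c - 3)/(c - 6)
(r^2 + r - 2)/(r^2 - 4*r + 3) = (r + 2)/(r - 3)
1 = 1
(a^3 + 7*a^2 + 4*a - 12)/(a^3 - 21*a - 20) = (-a^3 - 7*a^2 - 4*a + 12)/(-a^3 + 21*a + 20)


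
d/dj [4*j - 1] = 4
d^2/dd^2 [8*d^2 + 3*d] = 16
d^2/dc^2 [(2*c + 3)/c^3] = 12*(c + 3)/c^5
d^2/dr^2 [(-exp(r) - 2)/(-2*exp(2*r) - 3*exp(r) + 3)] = (4*exp(4*r) + 26*exp(3*r) + 72*exp(2*r) + 75*exp(r) + 27)*exp(r)/(8*exp(6*r) + 36*exp(5*r) + 18*exp(4*r) - 81*exp(3*r) - 27*exp(2*r) + 81*exp(r) - 27)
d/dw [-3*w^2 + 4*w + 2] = 4 - 6*w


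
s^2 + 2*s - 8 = (s - 2)*(s + 4)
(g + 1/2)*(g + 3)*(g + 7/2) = g^3 + 7*g^2 + 55*g/4 + 21/4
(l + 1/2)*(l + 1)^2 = l^3 + 5*l^2/2 + 2*l + 1/2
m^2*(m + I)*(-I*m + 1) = -I*m^4 + 2*m^3 + I*m^2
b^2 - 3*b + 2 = (b - 2)*(b - 1)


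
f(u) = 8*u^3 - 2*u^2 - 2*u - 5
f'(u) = 24*u^2 - 4*u - 2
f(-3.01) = -235.27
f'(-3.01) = 227.48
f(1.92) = 40.41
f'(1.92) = 78.79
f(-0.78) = -8.45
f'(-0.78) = 15.72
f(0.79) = -3.88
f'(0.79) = 9.82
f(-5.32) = -1255.51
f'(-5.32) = 698.54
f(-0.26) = -4.76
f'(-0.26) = 0.66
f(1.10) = 1.03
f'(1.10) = 22.64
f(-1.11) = -16.19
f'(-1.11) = 32.01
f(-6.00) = -1793.00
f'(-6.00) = 886.00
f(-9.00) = -5981.00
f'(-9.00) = 1978.00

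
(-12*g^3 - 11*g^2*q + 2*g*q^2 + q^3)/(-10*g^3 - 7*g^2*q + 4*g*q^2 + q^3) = (-12*g^2 + g*q + q^2)/(-10*g^2 + 3*g*q + q^2)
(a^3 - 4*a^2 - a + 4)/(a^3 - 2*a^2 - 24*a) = (-a^3 + 4*a^2 + a - 4)/(a*(-a^2 + 2*a + 24))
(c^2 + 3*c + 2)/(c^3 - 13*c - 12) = (c + 2)/(c^2 - c - 12)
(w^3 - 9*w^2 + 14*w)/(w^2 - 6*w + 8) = w*(w - 7)/(w - 4)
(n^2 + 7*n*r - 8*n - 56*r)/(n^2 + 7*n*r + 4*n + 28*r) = (n - 8)/(n + 4)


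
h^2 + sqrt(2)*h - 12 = (h - 2*sqrt(2))*(h + 3*sqrt(2))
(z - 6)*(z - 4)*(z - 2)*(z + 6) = z^4 - 6*z^3 - 28*z^2 + 216*z - 288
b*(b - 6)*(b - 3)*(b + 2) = b^4 - 7*b^3 + 36*b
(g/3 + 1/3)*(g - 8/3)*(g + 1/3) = g^3/3 - 4*g^2/9 - 29*g/27 - 8/27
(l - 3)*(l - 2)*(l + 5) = l^3 - 19*l + 30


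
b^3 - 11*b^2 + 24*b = b*(b - 8)*(b - 3)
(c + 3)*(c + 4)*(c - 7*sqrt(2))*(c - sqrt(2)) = c^4 - 8*sqrt(2)*c^3 + 7*c^3 - 56*sqrt(2)*c^2 + 26*c^2 - 96*sqrt(2)*c + 98*c + 168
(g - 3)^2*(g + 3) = g^3 - 3*g^2 - 9*g + 27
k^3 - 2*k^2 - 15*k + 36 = (k - 3)^2*(k + 4)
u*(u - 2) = u^2 - 2*u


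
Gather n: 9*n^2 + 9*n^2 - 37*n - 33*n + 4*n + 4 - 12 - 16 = 18*n^2 - 66*n - 24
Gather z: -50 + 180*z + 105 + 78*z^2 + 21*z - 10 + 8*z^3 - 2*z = 8*z^3 + 78*z^2 + 199*z + 45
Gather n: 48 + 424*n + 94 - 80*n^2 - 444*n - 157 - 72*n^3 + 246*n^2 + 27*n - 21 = -72*n^3 + 166*n^2 + 7*n - 36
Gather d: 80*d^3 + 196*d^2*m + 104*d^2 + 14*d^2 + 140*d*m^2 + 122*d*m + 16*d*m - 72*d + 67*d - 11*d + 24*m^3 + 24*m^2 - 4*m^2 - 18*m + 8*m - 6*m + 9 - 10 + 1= 80*d^3 + d^2*(196*m + 118) + d*(140*m^2 + 138*m - 16) + 24*m^3 + 20*m^2 - 16*m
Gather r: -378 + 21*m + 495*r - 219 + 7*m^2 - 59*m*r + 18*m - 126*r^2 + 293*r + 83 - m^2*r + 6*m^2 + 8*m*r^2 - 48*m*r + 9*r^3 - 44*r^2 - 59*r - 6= 13*m^2 + 39*m + 9*r^3 + r^2*(8*m - 170) + r*(-m^2 - 107*m + 729) - 520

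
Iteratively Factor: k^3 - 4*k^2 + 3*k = (k - 1)*(k^2 - 3*k) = k*(k - 1)*(k - 3)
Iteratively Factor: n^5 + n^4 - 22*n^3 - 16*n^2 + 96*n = (n)*(n^4 + n^3 - 22*n^2 - 16*n + 96) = n*(n - 4)*(n^3 + 5*n^2 - 2*n - 24) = n*(n - 4)*(n - 2)*(n^2 + 7*n + 12) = n*(n - 4)*(n - 2)*(n + 3)*(n + 4)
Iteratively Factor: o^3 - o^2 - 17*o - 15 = (o + 3)*(o^2 - 4*o - 5) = (o + 1)*(o + 3)*(o - 5)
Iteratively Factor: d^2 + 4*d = (d + 4)*(d)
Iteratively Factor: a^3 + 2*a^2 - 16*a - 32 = (a - 4)*(a^2 + 6*a + 8) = (a - 4)*(a + 4)*(a + 2)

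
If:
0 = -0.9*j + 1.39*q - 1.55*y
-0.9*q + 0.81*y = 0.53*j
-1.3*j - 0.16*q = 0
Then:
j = 0.00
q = 0.00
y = 0.00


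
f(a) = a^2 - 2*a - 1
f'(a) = 2*a - 2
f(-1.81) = 5.90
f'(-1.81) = -5.62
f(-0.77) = 1.13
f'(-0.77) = -3.54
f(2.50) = 0.25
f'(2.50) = 3.00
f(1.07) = -2.00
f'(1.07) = 0.14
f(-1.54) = 4.45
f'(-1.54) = -5.08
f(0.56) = -1.81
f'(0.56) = -0.88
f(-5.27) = 37.31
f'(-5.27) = -12.54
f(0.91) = -1.99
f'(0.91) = -0.18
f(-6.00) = 47.00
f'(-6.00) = -14.00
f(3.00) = 2.00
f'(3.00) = 4.00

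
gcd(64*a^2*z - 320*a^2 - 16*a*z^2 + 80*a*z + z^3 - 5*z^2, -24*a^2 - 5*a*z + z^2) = -8*a + z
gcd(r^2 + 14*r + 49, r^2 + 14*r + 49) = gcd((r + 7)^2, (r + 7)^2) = r^2 + 14*r + 49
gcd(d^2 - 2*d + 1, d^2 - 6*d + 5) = d - 1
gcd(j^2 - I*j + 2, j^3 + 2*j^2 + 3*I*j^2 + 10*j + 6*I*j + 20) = j - 2*I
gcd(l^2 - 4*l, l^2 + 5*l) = l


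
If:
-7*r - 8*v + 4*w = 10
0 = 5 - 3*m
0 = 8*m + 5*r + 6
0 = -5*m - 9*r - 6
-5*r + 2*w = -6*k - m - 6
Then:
No Solution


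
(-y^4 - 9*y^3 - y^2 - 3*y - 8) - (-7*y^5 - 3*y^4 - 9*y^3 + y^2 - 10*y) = 7*y^5 + 2*y^4 - 2*y^2 + 7*y - 8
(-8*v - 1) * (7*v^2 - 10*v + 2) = -56*v^3 + 73*v^2 - 6*v - 2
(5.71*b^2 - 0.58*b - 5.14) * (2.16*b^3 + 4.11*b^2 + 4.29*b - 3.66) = 12.3336*b^5 + 22.2153*b^4 + 11.0097*b^3 - 44.5122*b^2 - 19.9278*b + 18.8124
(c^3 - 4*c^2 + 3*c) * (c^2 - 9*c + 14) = c^5 - 13*c^4 + 53*c^3 - 83*c^2 + 42*c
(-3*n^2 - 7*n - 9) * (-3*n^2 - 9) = 9*n^4 + 21*n^3 + 54*n^2 + 63*n + 81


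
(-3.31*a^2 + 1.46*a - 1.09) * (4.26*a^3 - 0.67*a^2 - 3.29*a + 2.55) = -14.1006*a^5 + 8.4373*a^4 + 5.2683*a^3 - 12.5136*a^2 + 7.3091*a - 2.7795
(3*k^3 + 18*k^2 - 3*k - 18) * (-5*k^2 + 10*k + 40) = -15*k^5 - 60*k^4 + 315*k^3 + 780*k^2 - 300*k - 720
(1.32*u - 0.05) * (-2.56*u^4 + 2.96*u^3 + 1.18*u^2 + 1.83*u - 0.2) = -3.3792*u^5 + 4.0352*u^4 + 1.4096*u^3 + 2.3566*u^2 - 0.3555*u + 0.01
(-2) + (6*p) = 6*p - 2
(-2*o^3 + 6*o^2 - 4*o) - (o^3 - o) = -3*o^3 + 6*o^2 - 3*o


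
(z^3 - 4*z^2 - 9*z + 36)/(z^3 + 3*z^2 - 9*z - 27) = (z - 4)/(z + 3)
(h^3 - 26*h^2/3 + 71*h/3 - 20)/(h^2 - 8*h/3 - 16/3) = (3*h^2 - 14*h + 15)/(3*h + 4)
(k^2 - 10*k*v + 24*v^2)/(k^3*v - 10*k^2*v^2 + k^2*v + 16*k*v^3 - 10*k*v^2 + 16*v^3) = (k^2 - 10*k*v + 24*v^2)/(v*(k^3 - 10*k^2*v + k^2 + 16*k*v^2 - 10*k*v + 16*v^2))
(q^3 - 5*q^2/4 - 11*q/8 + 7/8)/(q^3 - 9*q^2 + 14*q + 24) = (8*q^2 - 18*q + 7)/(8*(q^2 - 10*q + 24))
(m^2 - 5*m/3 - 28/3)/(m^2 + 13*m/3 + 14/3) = (m - 4)/(m + 2)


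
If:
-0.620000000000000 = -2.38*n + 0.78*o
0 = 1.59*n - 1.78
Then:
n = 1.12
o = 2.62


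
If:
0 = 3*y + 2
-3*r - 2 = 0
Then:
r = -2/3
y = -2/3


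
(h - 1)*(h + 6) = h^2 + 5*h - 6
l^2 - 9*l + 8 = (l - 8)*(l - 1)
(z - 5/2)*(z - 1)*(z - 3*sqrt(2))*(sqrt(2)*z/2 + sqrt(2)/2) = sqrt(2)*z^4/2 - 3*z^3 - 5*sqrt(2)*z^3/4 - sqrt(2)*z^2/2 + 15*z^2/2 + 5*sqrt(2)*z/4 + 3*z - 15/2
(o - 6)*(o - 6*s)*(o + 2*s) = o^3 - 4*o^2*s - 6*o^2 - 12*o*s^2 + 24*o*s + 72*s^2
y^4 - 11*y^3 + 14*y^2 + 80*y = y*(y - 8)*(y - 5)*(y + 2)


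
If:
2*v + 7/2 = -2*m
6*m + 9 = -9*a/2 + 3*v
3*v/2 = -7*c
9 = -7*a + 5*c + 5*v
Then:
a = -811/423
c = 34/141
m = -1057/1692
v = -476/423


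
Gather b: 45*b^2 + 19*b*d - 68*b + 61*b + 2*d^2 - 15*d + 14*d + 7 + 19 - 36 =45*b^2 + b*(19*d - 7) + 2*d^2 - d - 10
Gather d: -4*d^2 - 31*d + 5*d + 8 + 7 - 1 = -4*d^2 - 26*d + 14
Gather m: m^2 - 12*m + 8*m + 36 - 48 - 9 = m^2 - 4*m - 21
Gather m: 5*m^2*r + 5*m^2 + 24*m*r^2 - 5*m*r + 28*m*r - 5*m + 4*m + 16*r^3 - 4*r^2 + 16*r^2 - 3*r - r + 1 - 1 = m^2*(5*r + 5) + m*(24*r^2 + 23*r - 1) + 16*r^3 + 12*r^2 - 4*r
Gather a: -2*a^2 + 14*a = -2*a^2 + 14*a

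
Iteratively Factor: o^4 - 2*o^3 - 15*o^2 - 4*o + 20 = (o - 1)*(o^3 - o^2 - 16*o - 20) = (o - 1)*(o + 2)*(o^2 - 3*o - 10) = (o - 1)*(o + 2)^2*(o - 5)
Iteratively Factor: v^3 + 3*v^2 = (v)*(v^2 + 3*v) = v^2*(v + 3)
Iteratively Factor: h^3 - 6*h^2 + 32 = (h - 4)*(h^2 - 2*h - 8) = (h - 4)*(h + 2)*(h - 4)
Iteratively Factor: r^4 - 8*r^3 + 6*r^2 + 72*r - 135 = (r - 3)*(r^3 - 5*r^2 - 9*r + 45) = (r - 5)*(r - 3)*(r^2 - 9) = (r - 5)*(r - 3)^2*(r + 3)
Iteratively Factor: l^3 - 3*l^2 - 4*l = (l + 1)*(l^2 - 4*l) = (l - 4)*(l + 1)*(l)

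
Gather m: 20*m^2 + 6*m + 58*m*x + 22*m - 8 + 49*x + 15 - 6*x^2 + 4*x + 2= 20*m^2 + m*(58*x + 28) - 6*x^2 + 53*x + 9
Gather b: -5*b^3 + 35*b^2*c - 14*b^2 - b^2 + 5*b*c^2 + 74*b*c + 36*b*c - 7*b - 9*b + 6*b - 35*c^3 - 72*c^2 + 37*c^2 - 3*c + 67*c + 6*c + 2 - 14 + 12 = -5*b^3 + b^2*(35*c - 15) + b*(5*c^2 + 110*c - 10) - 35*c^3 - 35*c^2 + 70*c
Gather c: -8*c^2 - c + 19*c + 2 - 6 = -8*c^2 + 18*c - 4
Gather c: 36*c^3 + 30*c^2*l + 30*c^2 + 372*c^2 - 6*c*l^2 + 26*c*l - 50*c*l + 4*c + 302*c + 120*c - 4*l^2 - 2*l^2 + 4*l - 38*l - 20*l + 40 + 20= 36*c^3 + c^2*(30*l + 402) + c*(-6*l^2 - 24*l + 426) - 6*l^2 - 54*l + 60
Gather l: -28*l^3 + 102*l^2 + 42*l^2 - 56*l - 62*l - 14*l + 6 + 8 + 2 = -28*l^3 + 144*l^2 - 132*l + 16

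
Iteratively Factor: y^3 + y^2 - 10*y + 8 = (y + 4)*(y^2 - 3*y + 2) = (y - 1)*(y + 4)*(y - 2)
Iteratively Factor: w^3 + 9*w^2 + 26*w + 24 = (w + 4)*(w^2 + 5*w + 6) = (w + 3)*(w + 4)*(w + 2)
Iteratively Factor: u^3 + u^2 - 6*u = (u + 3)*(u^2 - 2*u) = u*(u + 3)*(u - 2)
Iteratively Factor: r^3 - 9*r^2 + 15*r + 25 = (r - 5)*(r^2 - 4*r - 5) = (r - 5)*(r + 1)*(r - 5)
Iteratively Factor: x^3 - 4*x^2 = (x - 4)*(x^2) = x*(x - 4)*(x)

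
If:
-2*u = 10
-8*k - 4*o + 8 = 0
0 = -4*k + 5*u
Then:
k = -25/4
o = 29/2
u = -5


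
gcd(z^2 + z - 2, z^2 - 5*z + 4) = z - 1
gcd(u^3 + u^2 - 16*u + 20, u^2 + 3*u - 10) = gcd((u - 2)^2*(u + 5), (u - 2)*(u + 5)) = u^2 + 3*u - 10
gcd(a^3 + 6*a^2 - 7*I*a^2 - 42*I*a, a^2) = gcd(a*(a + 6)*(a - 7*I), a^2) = a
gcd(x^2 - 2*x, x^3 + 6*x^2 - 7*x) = x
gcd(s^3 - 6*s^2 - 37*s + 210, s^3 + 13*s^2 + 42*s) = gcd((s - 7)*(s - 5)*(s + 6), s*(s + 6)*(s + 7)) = s + 6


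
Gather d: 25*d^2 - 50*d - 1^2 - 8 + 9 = 25*d^2 - 50*d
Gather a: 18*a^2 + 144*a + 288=18*a^2 + 144*a + 288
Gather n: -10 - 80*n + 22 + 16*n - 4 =8 - 64*n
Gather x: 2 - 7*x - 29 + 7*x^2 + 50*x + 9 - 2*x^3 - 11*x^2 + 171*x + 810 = -2*x^3 - 4*x^2 + 214*x + 792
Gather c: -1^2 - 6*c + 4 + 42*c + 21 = 36*c + 24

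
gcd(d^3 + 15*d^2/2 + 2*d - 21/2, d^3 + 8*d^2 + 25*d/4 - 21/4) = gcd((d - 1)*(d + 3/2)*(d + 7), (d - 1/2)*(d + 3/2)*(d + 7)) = d^2 + 17*d/2 + 21/2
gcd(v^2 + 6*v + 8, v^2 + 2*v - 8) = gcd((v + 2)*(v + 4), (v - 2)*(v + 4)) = v + 4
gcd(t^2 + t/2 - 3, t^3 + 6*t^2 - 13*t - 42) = t + 2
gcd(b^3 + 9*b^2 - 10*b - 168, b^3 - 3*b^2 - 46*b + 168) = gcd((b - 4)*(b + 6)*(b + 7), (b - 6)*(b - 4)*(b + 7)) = b^2 + 3*b - 28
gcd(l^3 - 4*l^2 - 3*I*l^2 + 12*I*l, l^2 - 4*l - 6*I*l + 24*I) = l - 4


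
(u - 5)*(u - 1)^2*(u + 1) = u^4 - 6*u^3 + 4*u^2 + 6*u - 5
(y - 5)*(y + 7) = y^2 + 2*y - 35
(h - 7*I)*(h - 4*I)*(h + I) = h^3 - 10*I*h^2 - 17*h - 28*I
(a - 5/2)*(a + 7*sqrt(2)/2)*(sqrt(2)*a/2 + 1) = sqrt(2)*a^3/2 - 5*sqrt(2)*a^2/4 + 9*a^2/2 - 45*a/4 + 7*sqrt(2)*a/2 - 35*sqrt(2)/4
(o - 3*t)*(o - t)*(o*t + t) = o^3*t - 4*o^2*t^2 + o^2*t + 3*o*t^3 - 4*o*t^2 + 3*t^3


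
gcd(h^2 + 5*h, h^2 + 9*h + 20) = h + 5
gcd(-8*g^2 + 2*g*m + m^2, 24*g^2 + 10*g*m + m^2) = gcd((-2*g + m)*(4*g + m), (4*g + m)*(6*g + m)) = 4*g + m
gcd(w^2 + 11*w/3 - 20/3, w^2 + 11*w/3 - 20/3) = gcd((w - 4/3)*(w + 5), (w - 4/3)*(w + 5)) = w^2 + 11*w/3 - 20/3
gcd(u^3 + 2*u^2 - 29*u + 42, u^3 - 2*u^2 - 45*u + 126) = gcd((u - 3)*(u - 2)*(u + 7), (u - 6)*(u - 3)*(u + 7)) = u^2 + 4*u - 21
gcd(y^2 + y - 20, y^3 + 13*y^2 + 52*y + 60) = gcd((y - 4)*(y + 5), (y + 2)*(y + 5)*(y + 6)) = y + 5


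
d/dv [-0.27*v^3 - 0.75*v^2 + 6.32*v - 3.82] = -0.81*v^2 - 1.5*v + 6.32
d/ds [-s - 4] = -1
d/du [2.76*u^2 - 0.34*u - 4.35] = 5.52*u - 0.34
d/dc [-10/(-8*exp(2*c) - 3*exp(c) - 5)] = (-160*exp(c) - 30)*exp(c)/(8*exp(2*c) + 3*exp(c) + 5)^2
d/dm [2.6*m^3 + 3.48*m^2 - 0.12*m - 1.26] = 7.8*m^2 + 6.96*m - 0.12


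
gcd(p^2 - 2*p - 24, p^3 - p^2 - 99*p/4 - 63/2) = p - 6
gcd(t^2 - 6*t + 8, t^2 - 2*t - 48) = 1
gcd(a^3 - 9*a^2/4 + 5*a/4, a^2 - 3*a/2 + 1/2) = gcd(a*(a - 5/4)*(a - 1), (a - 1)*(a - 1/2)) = a - 1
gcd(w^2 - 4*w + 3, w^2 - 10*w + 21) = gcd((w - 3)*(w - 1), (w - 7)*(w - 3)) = w - 3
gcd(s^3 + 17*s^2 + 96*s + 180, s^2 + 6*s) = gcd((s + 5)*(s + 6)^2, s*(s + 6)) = s + 6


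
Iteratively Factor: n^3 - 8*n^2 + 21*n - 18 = (n - 3)*(n^2 - 5*n + 6) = (n - 3)*(n - 2)*(n - 3)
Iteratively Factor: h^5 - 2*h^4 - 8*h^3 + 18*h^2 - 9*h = (h - 1)*(h^4 - h^3 - 9*h^2 + 9*h) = h*(h - 1)*(h^3 - h^2 - 9*h + 9) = h*(h - 3)*(h - 1)*(h^2 + 2*h - 3) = h*(h - 3)*(h - 1)^2*(h + 3)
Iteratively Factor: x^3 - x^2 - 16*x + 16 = (x - 4)*(x^2 + 3*x - 4) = (x - 4)*(x + 4)*(x - 1)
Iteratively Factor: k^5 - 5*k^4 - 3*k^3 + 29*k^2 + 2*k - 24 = (k + 2)*(k^4 - 7*k^3 + 11*k^2 + 7*k - 12) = (k - 1)*(k + 2)*(k^3 - 6*k^2 + 5*k + 12) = (k - 4)*(k - 1)*(k + 2)*(k^2 - 2*k - 3) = (k - 4)*(k - 1)*(k + 1)*(k + 2)*(k - 3)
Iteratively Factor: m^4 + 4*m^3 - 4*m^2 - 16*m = (m)*(m^3 + 4*m^2 - 4*m - 16) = m*(m + 4)*(m^2 - 4) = m*(m + 2)*(m + 4)*(m - 2)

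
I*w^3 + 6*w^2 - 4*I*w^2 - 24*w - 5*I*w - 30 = (w - 5)*(w - 6*I)*(I*w + I)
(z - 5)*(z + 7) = z^2 + 2*z - 35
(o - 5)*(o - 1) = o^2 - 6*o + 5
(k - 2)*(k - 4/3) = k^2 - 10*k/3 + 8/3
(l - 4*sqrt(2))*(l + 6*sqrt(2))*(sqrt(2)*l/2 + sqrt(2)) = sqrt(2)*l^3/2 + sqrt(2)*l^2 + 2*l^2 - 24*sqrt(2)*l + 4*l - 48*sqrt(2)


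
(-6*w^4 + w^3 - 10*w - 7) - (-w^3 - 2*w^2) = -6*w^4 + 2*w^3 + 2*w^2 - 10*w - 7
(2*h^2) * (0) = 0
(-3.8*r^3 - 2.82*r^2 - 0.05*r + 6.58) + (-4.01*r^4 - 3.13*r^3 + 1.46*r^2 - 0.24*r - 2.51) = -4.01*r^4 - 6.93*r^3 - 1.36*r^2 - 0.29*r + 4.07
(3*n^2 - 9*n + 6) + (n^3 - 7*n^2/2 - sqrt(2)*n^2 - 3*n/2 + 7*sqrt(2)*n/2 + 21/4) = n^3 - sqrt(2)*n^2 - n^2/2 - 21*n/2 + 7*sqrt(2)*n/2 + 45/4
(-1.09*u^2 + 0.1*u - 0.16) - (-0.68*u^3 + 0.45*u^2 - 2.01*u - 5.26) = 0.68*u^3 - 1.54*u^2 + 2.11*u + 5.1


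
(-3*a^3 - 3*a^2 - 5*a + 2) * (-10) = 30*a^3 + 30*a^2 + 50*a - 20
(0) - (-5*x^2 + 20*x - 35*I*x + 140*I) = 5*x^2 - 20*x + 35*I*x - 140*I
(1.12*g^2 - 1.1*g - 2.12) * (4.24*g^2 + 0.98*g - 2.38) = 4.7488*g^4 - 3.5664*g^3 - 12.7324*g^2 + 0.5404*g + 5.0456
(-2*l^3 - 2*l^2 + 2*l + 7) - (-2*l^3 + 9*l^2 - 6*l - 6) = -11*l^2 + 8*l + 13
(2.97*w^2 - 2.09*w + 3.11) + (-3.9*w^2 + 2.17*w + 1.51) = -0.93*w^2 + 0.0800000000000001*w + 4.62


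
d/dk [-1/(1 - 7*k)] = -7/(7*k - 1)^2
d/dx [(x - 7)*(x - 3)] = 2*x - 10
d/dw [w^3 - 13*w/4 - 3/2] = 3*w^2 - 13/4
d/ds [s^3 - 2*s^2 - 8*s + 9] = 3*s^2 - 4*s - 8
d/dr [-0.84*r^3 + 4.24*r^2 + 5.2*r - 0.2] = -2.52*r^2 + 8.48*r + 5.2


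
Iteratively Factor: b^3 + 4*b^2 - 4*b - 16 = (b - 2)*(b^2 + 6*b + 8) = (b - 2)*(b + 4)*(b + 2)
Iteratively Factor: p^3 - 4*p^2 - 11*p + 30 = (p - 2)*(p^2 - 2*p - 15) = (p - 5)*(p - 2)*(p + 3)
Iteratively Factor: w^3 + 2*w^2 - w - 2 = (w + 1)*(w^2 + w - 2) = (w - 1)*(w + 1)*(w + 2)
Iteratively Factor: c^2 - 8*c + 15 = (c - 5)*(c - 3)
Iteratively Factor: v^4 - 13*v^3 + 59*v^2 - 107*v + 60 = (v - 3)*(v^3 - 10*v^2 + 29*v - 20) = (v - 3)*(v - 1)*(v^2 - 9*v + 20) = (v - 5)*(v - 3)*(v - 1)*(v - 4)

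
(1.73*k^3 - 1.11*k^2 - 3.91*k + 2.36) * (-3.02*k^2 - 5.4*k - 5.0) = -5.2246*k^5 - 5.9898*k^4 + 9.1522*k^3 + 19.5368*k^2 + 6.806*k - 11.8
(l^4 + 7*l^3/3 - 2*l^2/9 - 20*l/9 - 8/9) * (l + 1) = l^5 + 10*l^4/3 + 19*l^3/9 - 22*l^2/9 - 28*l/9 - 8/9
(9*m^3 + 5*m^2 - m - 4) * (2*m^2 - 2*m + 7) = 18*m^5 - 8*m^4 + 51*m^3 + 29*m^2 + m - 28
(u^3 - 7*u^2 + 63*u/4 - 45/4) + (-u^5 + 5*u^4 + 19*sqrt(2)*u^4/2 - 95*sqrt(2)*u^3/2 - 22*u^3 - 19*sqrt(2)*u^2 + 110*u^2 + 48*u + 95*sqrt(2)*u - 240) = -u^5 + 5*u^4 + 19*sqrt(2)*u^4/2 - 95*sqrt(2)*u^3/2 - 21*u^3 - 19*sqrt(2)*u^2 + 103*u^2 + 255*u/4 + 95*sqrt(2)*u - 1005/4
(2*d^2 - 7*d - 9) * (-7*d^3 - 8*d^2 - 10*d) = -14*d^5 + 33*d^4 + 99*d^3 + 142*d^2 + 90*d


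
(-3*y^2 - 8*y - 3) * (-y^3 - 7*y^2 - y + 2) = 3*y^5 + 29*y^4 + 62*y^3 + 23*y^2 - 13*y - 6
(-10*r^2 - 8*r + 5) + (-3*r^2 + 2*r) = -13*r^2 - 6*r + 5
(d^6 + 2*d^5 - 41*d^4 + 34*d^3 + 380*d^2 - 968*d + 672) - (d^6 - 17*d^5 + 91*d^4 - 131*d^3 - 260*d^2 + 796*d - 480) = 19*d^5 - 132*d^4 + 165*d^3 + 640*d^2 - 1764*d + 1152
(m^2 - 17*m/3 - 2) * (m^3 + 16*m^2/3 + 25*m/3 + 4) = m^5 - m^4/3 - 215*m^3/9 - 485*m^2/9 - 118*m/3 - 8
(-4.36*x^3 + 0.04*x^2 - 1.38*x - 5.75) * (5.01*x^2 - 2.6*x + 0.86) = -21.8436*x^5 + 11.5364*x^4 - 10.7674*x^3 - 25.1851*x^2 + 13.7632*x - 4.945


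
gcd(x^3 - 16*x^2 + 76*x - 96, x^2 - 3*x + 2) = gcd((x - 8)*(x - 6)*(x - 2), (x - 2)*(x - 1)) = x - 2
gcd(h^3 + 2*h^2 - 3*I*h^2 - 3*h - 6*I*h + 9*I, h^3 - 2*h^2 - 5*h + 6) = h - 1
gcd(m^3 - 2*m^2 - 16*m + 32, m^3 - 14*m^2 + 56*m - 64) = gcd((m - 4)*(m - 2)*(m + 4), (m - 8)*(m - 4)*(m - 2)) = m^2 - 6*m + 8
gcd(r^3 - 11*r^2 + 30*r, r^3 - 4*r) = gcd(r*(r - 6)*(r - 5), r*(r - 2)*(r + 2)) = r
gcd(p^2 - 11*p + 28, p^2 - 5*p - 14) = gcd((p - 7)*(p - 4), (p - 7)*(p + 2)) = p - 7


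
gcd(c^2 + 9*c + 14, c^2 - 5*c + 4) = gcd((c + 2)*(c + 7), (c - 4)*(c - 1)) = 1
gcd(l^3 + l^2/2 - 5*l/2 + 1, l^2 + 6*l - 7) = l - 1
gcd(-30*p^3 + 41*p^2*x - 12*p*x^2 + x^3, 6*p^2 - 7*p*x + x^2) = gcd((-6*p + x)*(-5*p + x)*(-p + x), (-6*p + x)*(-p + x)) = 6*p^2 - 7*p*x + x^2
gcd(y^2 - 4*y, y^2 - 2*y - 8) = y - 4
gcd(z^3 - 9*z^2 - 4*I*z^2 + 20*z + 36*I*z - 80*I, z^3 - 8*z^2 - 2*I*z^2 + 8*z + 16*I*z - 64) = z - 4*I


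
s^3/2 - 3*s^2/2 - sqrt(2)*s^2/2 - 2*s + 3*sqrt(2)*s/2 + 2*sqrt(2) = (s/2 + 1/2)*(s - 4)*(s - sqrt(2))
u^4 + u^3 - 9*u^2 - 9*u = u*(u - 3)*(u + 1)*(u + 3)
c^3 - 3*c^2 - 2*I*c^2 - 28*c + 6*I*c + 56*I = (c - 7)*(c + 4)*(c - 2*I)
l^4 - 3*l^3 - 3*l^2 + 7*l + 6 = (l - 3)*(l - 2)*(l + 1)^2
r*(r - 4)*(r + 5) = r^3 + r^2 - 20*r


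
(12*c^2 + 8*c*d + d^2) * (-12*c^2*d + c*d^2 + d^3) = -144*c^4*d - 84*c^3*d^2 + 8*c^2*d^3 + 9*c*d^4 + d^5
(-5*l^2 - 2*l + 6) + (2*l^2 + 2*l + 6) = 12 - 3*l^2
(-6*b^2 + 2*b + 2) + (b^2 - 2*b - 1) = 1 - 5*b^2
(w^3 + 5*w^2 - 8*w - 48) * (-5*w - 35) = -5*w^4 - 60*w^3 - 135*w^2 + 520*w + 1680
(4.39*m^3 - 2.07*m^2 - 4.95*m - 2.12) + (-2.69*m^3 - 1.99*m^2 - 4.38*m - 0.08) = 1.7*m^3 - 4.06*m^2 - 9.33*m - 2.2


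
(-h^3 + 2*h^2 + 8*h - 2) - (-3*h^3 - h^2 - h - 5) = 2*h^3 + 3*h^2 + 9*h + 3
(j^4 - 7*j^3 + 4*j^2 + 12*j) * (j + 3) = j^5 - 4*j^4 - 17*j^3 + 24*j^2 + 36*j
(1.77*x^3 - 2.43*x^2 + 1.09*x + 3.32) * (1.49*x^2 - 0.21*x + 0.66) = 2.6373*x^5 - 3.9924*x^4 + 3.3026*x^3 + 3.1141*x^2 + 0.0222000000000001*x + 2.1912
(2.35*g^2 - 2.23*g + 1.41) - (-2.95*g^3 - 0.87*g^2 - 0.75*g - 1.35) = 2.95*g^3 + 3.22*g^2 - 1.48*g + 2.76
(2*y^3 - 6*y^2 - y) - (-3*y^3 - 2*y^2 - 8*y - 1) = 5*y^3 - 4*y^2 + 7*y + 1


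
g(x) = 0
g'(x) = 0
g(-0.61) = 0.00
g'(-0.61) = 0.00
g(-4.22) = 0.00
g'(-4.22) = 0.00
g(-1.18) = 0.00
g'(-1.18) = 0.00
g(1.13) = 0.00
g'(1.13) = 0.00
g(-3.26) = 0.00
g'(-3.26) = 0.00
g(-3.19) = 0.00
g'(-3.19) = 0.00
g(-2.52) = 0.00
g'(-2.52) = 0.00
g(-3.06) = 0.00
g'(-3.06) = 0.00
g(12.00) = 0.00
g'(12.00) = 0.00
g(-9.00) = 0.00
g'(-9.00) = 0.00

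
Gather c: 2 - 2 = 0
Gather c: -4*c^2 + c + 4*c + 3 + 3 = -4*c^2 + 5*c + 6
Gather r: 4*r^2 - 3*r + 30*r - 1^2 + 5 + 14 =4*r^2 + 27*r + 18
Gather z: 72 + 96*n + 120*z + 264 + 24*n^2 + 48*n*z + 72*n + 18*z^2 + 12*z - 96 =24*n^2 + 168*n + 18*z^2 + z*(48*n + 132) + 240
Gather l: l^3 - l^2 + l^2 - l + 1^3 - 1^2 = l^3 - l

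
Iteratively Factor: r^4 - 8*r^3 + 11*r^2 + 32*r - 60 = (r - 2)*(r^3 - 6*r^2 - r + 30) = (r - 2)*(r + 2)*(r^2 - 8*r + 15) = (r - 3)*(r - 2)*(r + 2)*(r - 5)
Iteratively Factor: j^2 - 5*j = (j - 5)*(j)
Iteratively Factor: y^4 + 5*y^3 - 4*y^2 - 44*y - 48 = (y - 3)*(y^3 + 8*y^2 + 20*y + 16) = (y - 3)*(y + 4)*(y^2 + 4*y + 4) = (y - 3)*(y + 2)*(y + 4)*(y + 2)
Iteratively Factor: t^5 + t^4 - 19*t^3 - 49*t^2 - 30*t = (t)*(t^4 + t^3 - 19*t^2 - 49*t - 30) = t*(t + 2)*(t^3 - t^2 - 17*t - 15) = t*(t + 2)*(t + 3)*(t^2 - 4*t - 5) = t*(t + 1)*(t + 2)*(t + 3)*(t - 5)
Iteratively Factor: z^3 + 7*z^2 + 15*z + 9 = (z + 3)*(z^2 + 4*z + 3) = (z + 1)*(z + 3)*(z + 3)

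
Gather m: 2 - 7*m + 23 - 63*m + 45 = 70 - 70*m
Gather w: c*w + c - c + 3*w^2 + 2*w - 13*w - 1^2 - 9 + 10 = 3*w^2 + w*(c - 11)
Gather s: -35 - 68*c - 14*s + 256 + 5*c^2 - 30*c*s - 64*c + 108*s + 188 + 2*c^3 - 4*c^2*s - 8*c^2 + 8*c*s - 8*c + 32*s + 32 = 2*c^3 - 3*c^2 - 140*c + s*(-4*c^2 - 22*c + 126) + 441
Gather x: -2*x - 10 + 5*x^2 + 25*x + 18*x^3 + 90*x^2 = 18*x^3 + 95*x^2 + 23*x - 10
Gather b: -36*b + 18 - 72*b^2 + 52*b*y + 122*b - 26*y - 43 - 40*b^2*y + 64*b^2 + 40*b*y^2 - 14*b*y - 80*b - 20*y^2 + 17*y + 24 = b^2*(-40*y - 8) + b*(40*y^2 + 38*y + 6) - 20*y^2 - 9*y - 1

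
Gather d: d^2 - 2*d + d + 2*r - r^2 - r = d^2 - d - r^2 + r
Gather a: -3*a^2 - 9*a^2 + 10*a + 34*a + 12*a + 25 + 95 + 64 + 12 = -12*a^2 + 56*a + 196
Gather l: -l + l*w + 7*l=l*(w + 6)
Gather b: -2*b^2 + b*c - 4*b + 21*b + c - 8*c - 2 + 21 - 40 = -2*b^2 + b*(c + 17) - 7*c - 21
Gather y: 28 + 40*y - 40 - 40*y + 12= 0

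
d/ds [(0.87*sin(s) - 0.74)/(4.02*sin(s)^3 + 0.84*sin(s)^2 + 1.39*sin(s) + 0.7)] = (-6.9948*sin(s)^3 + 8.1936*sin(s)^2 + 1.2432*sin(s) + 1.6376)*cos(s)/(16.1604*sin(s)^6 + 6.7536*sin(s)^5 + 11.8812*sin(s)^4 + 7.9632*sin(s)^3 + 3.1081*sin(s)^2 + 1.946*sin(s) + 0.49)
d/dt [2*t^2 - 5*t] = 4*t - 5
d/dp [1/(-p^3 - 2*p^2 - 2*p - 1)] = (3*p^2 + 4*p + 2)/(p^3 + 2*p^2 + 2*p + 1)^2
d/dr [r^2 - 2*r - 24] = 2*r - 2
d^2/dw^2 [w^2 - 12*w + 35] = 2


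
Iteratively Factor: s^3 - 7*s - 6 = (s - 3)*(s^2 + 3*s + 2) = (s - 3)*(s + 2)*(s + 1)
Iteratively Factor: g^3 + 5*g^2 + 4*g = (g + 1)*(g^2 + 4*g) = g*(g + 1)*(g + 4)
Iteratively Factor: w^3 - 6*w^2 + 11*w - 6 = (w - 1)*(w^2 - 5*w + 6) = (w - 3)*(w - 1)*(w - 2)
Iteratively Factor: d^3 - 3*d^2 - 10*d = (d + 2)*(d^2 - 5*d) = (d - 5)*(d + 2)*(d)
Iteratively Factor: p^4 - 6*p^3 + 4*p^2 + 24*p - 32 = (p - 4)*(p^3 - 2*p^2 - 4*p + 8) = (p - 4)*(p + 2)*(p^2 - 4*p + 4) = (p - 4)*(p - 2)*(p + 2)*(p - 2)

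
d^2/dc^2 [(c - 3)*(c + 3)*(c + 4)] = 6*c + 8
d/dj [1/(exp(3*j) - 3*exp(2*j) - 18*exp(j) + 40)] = 3*(-exp(2*j) + 2*exp(j) + 6)*exp(j)/(exp(3*j) - 3*exp(2*j) - 18*exp(j) + 40)^2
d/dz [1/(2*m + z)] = -1/(2*m + z)^2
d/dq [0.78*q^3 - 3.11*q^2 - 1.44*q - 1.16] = 2.34*q^2 - 6.22*q - 1.44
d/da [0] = 0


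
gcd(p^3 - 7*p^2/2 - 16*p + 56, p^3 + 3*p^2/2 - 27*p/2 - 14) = p^2 + p/2 - 14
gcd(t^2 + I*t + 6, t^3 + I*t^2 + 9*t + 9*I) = t + 3*I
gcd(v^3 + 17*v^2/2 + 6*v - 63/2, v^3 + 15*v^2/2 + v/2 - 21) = v^2 + 11*v/2 - 21/2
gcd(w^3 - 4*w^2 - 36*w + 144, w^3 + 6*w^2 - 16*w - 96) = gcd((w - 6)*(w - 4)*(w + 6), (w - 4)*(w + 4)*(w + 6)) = w^2 + 2*w - 24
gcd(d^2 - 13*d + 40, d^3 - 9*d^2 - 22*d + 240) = d - 8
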